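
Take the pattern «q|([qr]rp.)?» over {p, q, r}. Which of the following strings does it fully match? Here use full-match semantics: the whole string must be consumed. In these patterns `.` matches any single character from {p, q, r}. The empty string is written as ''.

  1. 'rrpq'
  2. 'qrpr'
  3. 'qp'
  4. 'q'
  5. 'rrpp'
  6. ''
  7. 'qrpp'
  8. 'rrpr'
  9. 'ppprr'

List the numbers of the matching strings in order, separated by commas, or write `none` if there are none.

1, 2, 4, 5, 6, 7, 8

1 → match
2 → match
3 → no match
4 → match
5 → match
6 → match
7 → match
8 → match
9 → no match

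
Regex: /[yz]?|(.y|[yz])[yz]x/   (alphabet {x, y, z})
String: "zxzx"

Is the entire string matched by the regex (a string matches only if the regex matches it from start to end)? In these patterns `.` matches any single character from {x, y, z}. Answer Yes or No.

No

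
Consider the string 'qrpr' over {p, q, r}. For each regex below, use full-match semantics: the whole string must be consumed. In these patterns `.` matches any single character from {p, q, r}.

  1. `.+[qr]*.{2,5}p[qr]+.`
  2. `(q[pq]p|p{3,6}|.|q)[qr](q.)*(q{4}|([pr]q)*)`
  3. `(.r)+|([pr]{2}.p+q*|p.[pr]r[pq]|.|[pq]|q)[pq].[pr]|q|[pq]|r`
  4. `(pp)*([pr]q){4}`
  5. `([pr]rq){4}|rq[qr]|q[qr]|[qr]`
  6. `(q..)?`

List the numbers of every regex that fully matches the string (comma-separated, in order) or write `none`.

3

1 → no match
2 → no match
3 → match
4 → no match — must end with 'q'
5 → no match
6 → no match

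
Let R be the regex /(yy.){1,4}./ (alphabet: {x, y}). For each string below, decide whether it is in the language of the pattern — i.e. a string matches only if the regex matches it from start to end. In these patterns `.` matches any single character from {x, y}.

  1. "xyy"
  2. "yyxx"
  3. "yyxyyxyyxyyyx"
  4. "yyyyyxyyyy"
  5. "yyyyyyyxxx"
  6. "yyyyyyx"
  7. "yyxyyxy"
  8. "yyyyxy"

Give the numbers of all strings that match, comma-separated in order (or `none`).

1 → no match — must start with "yy"
2 → match
3 → match
4 → match
5 → no match
6 → match
7 → match
8 → no match

2, 3, 4, 6, 7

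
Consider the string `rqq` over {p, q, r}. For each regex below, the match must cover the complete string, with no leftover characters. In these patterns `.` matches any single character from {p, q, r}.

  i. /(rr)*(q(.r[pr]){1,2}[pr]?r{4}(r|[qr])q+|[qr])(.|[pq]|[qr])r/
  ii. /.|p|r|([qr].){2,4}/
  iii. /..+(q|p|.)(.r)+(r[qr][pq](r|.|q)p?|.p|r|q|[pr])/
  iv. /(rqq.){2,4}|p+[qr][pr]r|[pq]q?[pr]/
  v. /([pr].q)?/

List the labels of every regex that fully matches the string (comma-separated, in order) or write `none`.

i → no match — must end with `r`
ii → no match
iii → no match
iv → no match
v → match

v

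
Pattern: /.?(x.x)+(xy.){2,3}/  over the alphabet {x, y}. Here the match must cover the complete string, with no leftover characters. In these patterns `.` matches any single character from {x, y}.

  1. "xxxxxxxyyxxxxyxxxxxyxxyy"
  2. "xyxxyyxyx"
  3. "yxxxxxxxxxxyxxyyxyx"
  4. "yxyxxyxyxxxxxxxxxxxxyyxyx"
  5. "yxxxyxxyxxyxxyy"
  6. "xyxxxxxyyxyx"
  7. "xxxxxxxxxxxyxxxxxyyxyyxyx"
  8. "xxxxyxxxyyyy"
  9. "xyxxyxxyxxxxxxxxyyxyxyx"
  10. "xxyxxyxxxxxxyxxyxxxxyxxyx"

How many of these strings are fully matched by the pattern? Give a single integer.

4

1 → no match
2 → match
3 → match
4 → no match
5 → no match
6 → match
7 → match
8 → no match
9 → no match
10 → no match
Total matched: 4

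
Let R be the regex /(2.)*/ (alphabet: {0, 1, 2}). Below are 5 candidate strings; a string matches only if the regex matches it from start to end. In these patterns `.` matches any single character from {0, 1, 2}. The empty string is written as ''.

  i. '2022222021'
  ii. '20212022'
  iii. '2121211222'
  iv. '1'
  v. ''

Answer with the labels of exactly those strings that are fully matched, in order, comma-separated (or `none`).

i → match
ii → match
iii → no match
iv → no match
v → match

i, ii, v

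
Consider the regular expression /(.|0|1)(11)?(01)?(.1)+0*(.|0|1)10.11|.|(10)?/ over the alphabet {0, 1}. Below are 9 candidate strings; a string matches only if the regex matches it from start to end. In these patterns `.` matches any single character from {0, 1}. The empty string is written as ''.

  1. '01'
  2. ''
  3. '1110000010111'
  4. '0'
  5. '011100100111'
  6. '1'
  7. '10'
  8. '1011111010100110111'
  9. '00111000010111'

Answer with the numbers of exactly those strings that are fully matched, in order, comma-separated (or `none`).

1. '01' → no match
2. '' → match
3 → match
4. '0' → match
5. '011100100111' → no match
6. '1' → match
7. '10' → match
8 → match
9 → match

2, 3, 4, 6, 7, 8, 9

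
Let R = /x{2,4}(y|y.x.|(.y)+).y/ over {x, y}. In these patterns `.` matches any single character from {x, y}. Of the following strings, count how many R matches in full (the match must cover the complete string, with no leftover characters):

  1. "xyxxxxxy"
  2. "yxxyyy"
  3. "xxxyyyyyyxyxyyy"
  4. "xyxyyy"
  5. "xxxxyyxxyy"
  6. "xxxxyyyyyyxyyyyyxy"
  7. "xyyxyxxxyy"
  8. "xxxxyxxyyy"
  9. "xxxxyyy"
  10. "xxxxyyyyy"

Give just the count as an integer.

6

1 → no match
2 → no match — must start with "x"
3 → match
4 → no match
5 → match
6 → match
7 → no match
8 → match
9 → match
10 → match
Total matched: 6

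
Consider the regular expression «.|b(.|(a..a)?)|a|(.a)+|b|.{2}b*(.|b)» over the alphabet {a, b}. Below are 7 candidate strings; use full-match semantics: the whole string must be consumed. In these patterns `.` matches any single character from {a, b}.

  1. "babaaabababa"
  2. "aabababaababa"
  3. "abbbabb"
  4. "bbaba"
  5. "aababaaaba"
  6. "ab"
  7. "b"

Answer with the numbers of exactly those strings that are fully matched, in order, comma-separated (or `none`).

1, 5, 7

1. "babaaabababa" → match
2 → no match
3. "abbbabb" → no match
4. "bbaba" → no match
5. "aababaaaba" → match
6. "ab" → no match
7. "b" → match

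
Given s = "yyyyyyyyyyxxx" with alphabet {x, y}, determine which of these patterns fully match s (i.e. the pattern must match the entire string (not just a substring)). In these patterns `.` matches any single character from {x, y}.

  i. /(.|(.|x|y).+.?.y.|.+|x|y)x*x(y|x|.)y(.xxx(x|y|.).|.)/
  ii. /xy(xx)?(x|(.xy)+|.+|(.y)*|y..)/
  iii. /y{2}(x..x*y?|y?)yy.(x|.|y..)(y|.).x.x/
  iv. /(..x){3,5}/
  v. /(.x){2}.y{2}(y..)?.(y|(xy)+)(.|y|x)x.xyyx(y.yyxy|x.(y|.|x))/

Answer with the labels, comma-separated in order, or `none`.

iii

i → no match
ii → no match — must start with "xy"
iii → match
iv → no match
v → no match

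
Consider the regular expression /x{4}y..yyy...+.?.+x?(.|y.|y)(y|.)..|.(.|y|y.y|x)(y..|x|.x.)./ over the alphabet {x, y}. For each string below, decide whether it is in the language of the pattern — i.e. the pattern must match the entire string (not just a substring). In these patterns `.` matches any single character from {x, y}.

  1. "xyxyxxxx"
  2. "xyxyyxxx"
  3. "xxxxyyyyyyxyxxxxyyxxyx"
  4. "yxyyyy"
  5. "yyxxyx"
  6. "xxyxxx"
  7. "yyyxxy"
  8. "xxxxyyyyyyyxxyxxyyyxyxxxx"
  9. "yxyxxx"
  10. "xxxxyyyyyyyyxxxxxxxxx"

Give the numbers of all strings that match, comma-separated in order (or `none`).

1 → match
2 → match
3 → match
4 → match
5 → match
6 → match
7 → match
8 → match
9 → match
10 → match

1, 2, 3, 4, 5, 6, 7, 8, 9, 10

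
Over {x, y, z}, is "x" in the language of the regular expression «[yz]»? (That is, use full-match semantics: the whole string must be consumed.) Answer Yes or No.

No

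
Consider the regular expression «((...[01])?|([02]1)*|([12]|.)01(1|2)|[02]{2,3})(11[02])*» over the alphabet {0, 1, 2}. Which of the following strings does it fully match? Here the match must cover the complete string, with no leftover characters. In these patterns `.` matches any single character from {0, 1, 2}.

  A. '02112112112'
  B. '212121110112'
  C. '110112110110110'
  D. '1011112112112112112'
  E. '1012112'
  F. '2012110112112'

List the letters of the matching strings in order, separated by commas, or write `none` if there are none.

A → match
B → match
C → match
D → match
E → match
F → match

A, B, C, D, E, F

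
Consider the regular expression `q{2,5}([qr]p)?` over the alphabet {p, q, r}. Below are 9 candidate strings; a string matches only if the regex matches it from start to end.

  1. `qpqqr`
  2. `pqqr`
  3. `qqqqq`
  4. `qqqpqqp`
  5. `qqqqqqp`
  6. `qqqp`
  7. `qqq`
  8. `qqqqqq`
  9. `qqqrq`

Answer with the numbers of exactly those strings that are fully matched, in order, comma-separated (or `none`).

3, 5, 6, 7

1 → no match
2 → no match — must start with `q`
3 → match
4 → no match
5 → match
6 → match
7 → match
8 → no match
9 → no match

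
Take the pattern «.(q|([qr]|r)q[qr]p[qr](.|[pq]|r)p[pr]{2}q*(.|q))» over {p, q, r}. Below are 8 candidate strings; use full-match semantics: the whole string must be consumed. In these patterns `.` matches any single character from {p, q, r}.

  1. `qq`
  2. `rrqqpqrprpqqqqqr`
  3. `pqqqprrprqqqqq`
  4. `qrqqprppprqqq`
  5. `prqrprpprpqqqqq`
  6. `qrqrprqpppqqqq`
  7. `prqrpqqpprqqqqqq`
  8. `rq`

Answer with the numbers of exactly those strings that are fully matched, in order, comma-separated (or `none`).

1, 2, 4, 5, 6, 7, 8

1 → match
2 → match
3 → no match
4 → match
5 → match
6 → match
7 → match
8 → match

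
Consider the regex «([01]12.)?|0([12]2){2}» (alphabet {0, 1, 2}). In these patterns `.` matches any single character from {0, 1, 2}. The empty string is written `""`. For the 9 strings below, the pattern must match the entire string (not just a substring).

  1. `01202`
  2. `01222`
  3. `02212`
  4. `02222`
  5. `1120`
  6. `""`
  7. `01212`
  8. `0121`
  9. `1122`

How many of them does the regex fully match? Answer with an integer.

8

1 → no match
2 → match
3 → match
4 → match
5 → match
6 → match
7 → match
8 → match
9 → match
Total matched: 8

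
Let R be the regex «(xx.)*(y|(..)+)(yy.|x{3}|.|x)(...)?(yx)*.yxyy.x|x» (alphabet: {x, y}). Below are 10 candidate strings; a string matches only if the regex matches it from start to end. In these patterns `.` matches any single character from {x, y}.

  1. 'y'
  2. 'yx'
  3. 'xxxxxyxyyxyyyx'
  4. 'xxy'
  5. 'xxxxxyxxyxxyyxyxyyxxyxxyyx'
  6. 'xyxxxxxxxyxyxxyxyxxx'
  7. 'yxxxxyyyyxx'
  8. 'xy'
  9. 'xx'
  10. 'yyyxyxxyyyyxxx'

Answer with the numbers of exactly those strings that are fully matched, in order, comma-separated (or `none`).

1 → no match — must end with 'x'
2 → no match
3 → match
4 → no match — must end with 'x'
5 → no match
6 → no match
7 → no match
8 → no match — must end with 'x'
9 → no match
10 → no match

3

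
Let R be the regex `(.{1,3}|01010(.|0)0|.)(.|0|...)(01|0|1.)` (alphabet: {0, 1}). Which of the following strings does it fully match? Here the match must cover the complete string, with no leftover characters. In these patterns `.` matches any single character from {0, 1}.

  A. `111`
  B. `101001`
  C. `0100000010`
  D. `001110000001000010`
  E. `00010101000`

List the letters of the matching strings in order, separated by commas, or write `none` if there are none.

A → no match
B → match
C → no match
D → no match
E → no match

B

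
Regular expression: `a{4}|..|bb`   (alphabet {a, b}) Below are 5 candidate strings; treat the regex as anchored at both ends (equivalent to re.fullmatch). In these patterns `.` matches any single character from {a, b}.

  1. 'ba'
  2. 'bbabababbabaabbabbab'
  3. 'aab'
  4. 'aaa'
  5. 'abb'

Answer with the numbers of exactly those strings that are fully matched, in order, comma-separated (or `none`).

1 → match
2 → no match
3 → no match
4 → no match
5 → no match

1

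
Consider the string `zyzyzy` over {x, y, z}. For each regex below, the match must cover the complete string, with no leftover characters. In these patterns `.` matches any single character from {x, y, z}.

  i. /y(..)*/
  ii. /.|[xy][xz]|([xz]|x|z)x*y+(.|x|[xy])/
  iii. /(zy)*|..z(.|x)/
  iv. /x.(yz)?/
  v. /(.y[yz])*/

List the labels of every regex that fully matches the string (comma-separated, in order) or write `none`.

i → no match — must start with `y`
ii → no match
iii → match
iv → no match — must start with `x`
v → no match

iii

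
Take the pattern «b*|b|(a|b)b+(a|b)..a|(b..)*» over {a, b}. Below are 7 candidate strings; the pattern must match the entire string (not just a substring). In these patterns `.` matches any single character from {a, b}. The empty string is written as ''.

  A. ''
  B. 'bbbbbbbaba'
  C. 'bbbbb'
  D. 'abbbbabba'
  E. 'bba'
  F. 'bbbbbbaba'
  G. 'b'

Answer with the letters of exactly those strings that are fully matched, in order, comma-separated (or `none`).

A, B, C, D, E, F, G

A → match
B → match
C → match
D → match
E → match
F → match
G → match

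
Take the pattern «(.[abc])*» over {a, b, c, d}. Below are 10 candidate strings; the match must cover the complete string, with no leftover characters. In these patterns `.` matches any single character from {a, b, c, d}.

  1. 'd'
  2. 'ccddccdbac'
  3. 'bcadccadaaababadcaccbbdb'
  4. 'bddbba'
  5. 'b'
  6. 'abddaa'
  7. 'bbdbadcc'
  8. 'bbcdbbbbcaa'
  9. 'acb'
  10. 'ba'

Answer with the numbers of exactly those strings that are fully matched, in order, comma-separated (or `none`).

10

1 → no match
2 → no match
3 → no match
4 → no match
5 → no match
6 → no match
7 → no match
8 → no match
9 → no match
10 → match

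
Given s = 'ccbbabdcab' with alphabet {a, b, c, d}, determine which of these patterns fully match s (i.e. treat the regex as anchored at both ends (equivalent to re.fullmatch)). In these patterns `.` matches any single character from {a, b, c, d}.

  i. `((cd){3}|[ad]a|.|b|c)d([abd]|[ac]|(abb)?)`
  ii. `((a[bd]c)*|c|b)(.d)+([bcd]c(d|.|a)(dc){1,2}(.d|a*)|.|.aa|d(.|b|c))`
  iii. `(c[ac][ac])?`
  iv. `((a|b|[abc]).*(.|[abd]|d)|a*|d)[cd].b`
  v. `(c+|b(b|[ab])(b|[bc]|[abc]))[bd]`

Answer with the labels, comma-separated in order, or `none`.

iv

i → no match
ii → no match
iii → no match
iv → match
v → no match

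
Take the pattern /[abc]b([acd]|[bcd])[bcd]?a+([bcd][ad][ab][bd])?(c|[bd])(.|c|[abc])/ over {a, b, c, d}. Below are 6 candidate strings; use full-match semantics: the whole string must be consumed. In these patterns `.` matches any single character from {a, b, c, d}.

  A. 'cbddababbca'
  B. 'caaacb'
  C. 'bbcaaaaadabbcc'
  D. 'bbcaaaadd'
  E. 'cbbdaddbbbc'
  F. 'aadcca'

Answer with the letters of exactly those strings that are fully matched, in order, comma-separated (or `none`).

A, C, D, E

A. 'cbddababbca' → match
B. 'caaacb' → no match
C → match
D. 'bbcaaaadd' → match
E. 'cbbdaddbbbc' → match
F. 'aadcca' → no match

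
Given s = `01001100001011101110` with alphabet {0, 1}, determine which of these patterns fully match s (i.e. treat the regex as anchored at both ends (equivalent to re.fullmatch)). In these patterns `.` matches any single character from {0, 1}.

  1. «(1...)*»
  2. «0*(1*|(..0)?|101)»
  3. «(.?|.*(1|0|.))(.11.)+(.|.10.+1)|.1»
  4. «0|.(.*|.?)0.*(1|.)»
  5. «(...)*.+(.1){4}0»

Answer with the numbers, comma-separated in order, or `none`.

1 → no match
2 → no match
3 → match
4 → match
5 → match

3, 4, 5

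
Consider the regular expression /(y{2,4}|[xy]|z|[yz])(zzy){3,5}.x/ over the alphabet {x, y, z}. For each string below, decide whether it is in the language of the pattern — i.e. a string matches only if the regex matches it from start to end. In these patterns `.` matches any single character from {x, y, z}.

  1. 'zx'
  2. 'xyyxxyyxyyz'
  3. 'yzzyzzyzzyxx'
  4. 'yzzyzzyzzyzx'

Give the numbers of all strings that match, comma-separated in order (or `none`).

1 → no match
2 → no match — must end with 'x'
3 → match
4 → match

3, 4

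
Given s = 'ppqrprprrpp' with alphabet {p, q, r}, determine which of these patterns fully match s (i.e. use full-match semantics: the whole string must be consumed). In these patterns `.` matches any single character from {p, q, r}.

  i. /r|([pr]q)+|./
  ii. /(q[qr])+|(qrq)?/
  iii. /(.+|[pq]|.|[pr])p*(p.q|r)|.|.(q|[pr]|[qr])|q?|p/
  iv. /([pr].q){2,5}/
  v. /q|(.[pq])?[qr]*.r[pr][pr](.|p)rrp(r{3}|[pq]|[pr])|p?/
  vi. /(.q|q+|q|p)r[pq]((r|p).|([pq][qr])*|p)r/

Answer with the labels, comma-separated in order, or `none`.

v

i → no match
ii → no match
iii → no match
iv → no match — must end with 'q'
v → match
vi → no match — must end with 'r'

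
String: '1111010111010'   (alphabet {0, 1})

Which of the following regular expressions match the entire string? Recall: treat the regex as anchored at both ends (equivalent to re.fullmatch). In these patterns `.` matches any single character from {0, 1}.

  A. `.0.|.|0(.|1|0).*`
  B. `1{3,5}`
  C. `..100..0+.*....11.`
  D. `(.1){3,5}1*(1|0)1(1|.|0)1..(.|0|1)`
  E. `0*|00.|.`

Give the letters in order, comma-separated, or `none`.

D

A → no match
B → no match — must end with '1'
C → no match
D → match
E → no match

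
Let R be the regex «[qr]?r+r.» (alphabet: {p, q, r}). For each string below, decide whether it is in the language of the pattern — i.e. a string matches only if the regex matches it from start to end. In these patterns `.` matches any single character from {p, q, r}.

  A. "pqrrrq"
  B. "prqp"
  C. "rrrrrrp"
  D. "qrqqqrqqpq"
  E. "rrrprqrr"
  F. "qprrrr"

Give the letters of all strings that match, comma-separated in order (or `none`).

C

A → no match
B → no match
C → match
D → no match
E → no match
F → no match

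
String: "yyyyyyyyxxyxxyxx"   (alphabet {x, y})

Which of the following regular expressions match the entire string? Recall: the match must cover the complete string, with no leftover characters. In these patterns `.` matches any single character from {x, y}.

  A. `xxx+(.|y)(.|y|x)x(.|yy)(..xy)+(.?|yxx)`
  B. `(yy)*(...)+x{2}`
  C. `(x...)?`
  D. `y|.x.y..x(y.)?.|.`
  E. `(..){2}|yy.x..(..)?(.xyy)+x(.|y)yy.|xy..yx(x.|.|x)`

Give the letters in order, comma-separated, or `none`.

A → no match — must start with "xxx"
B → match
C → no match
D → no match
E → no match

B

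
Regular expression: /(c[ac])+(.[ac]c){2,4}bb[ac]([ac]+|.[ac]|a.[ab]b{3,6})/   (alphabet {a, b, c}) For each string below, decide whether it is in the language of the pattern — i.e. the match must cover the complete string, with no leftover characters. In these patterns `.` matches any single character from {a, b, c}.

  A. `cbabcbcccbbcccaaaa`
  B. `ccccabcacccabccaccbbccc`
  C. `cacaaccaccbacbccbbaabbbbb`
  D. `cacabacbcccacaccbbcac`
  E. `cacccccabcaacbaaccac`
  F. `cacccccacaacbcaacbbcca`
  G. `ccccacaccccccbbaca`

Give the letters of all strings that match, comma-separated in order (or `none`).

A → no match
B → no match
C → match
D → match
E → no match
F → no match
G → no match

C, D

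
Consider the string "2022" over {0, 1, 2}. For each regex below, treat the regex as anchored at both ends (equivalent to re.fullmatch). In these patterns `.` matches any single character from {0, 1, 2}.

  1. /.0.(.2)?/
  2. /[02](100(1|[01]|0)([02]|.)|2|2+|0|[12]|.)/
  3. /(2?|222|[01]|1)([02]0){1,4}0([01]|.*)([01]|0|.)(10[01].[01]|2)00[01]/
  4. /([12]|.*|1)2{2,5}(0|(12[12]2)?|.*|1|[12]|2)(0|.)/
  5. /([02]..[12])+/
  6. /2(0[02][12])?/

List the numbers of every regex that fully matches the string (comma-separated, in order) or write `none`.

5, 6

1 → no match
2 → no match
3 → no match
4 → no match
5 → match
6 → match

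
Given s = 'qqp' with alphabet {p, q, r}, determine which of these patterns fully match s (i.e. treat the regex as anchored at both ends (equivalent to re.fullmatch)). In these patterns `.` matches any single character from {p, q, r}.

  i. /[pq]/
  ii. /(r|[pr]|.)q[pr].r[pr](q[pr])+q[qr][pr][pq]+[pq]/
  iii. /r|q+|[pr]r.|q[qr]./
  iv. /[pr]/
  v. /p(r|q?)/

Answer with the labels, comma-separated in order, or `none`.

i → no match
ii → no match
iii → match
iv → no match
v → no match — must start with 'p'

iii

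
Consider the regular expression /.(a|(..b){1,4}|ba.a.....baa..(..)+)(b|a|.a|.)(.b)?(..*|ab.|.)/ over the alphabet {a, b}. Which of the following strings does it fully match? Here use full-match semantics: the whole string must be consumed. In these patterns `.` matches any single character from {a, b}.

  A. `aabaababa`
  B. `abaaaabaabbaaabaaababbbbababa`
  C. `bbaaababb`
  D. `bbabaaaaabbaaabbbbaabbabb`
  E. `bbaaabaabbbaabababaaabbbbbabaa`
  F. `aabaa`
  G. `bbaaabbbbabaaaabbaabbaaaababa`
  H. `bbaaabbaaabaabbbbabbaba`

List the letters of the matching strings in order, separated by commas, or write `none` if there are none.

A → match
B → match
C → no match
D → match
E → match
F → match
G → match
H → match

A, B, D, E, F, G, H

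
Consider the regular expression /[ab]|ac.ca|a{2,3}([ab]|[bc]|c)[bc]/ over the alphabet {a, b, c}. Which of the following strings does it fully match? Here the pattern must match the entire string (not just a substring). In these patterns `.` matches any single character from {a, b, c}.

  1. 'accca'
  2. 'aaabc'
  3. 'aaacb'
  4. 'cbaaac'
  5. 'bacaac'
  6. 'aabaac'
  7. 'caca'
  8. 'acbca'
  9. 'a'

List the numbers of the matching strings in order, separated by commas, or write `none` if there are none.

1 → match
2 → match
3 → match
4 → no match
5 → no match
6 → no match
7 → no match
8 → match
9 → match

1, 2, 3, 8, 9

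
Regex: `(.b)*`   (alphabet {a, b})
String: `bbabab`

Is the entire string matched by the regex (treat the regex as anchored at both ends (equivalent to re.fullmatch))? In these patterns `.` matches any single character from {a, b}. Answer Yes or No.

Yes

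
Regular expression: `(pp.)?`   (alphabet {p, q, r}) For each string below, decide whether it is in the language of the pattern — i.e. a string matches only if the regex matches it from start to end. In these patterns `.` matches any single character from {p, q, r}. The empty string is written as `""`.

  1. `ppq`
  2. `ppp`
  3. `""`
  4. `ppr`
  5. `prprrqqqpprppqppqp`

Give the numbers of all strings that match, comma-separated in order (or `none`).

1, 2, 3, 4

1 → match
2 → match
3 → match
4 → match
5 → no match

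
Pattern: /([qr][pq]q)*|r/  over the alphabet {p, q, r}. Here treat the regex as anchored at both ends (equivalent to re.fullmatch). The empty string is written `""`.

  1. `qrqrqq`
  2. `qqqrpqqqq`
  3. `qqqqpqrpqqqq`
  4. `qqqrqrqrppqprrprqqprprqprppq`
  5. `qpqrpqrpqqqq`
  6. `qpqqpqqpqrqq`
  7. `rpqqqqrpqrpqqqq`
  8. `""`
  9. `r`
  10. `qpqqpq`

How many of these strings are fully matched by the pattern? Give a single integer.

8

1 → no match
2 → match
3 → match
4 → no match
5 → match
6 → match
7 → match
8 → match
9 → match
10 → match
Total matched: 8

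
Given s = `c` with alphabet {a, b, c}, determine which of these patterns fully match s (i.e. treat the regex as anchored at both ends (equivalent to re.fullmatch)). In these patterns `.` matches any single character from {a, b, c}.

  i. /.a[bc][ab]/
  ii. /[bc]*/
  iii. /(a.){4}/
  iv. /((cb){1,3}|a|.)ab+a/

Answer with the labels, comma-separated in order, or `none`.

ii

i → no match
ii → match
iii → no match — must start with `a`
iv → no match — must end with `ba`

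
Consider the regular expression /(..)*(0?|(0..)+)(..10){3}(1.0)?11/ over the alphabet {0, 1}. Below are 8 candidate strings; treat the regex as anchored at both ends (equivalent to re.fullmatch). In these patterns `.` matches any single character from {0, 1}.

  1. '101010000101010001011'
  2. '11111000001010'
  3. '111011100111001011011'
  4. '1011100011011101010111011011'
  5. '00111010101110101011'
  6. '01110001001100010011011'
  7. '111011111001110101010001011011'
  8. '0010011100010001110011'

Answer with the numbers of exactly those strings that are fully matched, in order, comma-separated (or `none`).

1, 4, 5, 6, 7

1 → match
2 → no match — must end with '11'
3 → no match
4 → match
5 → match
6 → match
7 → match
8 → no match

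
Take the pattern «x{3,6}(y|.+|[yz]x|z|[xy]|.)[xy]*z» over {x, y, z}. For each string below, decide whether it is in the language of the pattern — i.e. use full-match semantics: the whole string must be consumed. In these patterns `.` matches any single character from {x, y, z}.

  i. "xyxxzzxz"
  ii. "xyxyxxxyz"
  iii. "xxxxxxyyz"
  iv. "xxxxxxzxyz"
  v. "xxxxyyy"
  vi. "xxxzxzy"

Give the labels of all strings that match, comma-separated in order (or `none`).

i → no match
ii → no match
iii → match
iv → match
v → no match — must end with "z"
vi → no match — must end with "z"

iii, iv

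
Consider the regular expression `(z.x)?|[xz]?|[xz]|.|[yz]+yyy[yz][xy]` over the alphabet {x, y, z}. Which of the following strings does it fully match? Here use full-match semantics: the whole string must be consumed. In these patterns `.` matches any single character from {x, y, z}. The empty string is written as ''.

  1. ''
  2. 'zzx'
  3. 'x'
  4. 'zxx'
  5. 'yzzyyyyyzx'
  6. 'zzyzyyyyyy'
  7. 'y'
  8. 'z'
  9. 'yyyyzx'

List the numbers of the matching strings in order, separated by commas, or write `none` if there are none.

1, 2, 3, 4, 5, 6, 7, 8, 9

1 → match
2 → match
3 → match
4 → match
5 → match
6 → match
7 → match
8 → match
9 → match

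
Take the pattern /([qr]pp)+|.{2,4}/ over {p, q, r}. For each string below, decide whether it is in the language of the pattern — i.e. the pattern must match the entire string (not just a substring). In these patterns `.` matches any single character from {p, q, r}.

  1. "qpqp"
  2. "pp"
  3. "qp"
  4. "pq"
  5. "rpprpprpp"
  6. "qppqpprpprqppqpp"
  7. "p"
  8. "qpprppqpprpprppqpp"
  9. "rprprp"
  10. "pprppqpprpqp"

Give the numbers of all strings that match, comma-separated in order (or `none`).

1, 2, 3, 4, 5, 8

1. "qpqp" → match
2. "pp" → match
3. "qp" → match
4. "pq" → match
5. "rpprpprpp" → match
6 → no match
7. "p" → no match
8 → match
9. "rprprp" → no match
10. "pprppqpprpqp" → no match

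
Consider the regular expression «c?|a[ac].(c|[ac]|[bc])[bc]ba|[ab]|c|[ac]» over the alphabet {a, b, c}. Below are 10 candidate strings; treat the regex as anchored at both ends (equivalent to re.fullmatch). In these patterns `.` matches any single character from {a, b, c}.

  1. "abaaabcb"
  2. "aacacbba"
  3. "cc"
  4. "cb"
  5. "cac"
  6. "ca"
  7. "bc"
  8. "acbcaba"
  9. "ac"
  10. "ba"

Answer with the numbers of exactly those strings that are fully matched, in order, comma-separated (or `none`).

none

1 → no match
2 → no match
3 → no match
4 → no match
5 → no match
6 → no match
7 → no match
8 → no match
9 → no match
10 → no match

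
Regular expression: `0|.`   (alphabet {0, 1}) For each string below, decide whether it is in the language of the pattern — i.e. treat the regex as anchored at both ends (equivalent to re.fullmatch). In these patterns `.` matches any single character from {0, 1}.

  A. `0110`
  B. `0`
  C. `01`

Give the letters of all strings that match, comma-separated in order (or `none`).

B

A → no match
B → match
C → no match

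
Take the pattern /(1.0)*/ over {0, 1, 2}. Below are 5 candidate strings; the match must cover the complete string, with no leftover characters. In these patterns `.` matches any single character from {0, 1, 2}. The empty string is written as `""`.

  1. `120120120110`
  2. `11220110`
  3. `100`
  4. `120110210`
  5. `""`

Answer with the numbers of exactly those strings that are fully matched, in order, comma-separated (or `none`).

1 → match
2 → no match
3 → match
4 → no match
5 → match

1, 3, 5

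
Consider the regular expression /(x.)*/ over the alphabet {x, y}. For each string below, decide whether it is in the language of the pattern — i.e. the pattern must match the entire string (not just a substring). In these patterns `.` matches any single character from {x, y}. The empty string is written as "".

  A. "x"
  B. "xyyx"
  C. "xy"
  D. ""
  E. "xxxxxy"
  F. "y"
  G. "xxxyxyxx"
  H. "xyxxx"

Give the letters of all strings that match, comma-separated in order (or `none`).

A → no match
B → no match
C → match
D → match
E → match
F → no match
G → match
H → no match

C, D, E, G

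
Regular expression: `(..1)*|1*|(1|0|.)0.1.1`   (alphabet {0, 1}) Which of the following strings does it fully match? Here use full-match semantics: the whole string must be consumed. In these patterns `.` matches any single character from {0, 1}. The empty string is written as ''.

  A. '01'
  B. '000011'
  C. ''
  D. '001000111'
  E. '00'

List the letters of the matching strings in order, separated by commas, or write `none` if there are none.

A → no match
B → no match
C → match
D → no match
E → no match

C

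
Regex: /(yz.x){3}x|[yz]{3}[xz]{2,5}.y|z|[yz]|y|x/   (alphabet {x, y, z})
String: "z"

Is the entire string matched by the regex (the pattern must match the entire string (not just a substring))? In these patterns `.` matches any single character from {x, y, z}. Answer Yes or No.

Yes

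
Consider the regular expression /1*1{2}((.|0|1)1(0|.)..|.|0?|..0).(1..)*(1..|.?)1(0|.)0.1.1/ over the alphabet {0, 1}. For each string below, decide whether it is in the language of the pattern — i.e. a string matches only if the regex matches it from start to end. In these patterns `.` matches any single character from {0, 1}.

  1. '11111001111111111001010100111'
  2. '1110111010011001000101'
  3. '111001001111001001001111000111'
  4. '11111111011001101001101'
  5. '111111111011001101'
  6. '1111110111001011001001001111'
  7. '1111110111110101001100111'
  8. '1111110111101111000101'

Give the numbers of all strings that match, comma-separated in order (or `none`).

1 → no match
2 → match
3 → match
4 → match
5 → match
6 → match
7 → no match
8 → match

2, 3, 4, 5, 6, 8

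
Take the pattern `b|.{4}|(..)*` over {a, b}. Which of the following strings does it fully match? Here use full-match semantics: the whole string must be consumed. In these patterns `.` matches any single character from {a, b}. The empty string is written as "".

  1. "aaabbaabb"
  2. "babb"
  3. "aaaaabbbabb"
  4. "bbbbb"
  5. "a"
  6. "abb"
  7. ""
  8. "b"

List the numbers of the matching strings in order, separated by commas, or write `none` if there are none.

1 → no match
2 → match
3 → no match
4 → no match
5 → no match
6 → no match
7 → match
8 → match

2, 7, 8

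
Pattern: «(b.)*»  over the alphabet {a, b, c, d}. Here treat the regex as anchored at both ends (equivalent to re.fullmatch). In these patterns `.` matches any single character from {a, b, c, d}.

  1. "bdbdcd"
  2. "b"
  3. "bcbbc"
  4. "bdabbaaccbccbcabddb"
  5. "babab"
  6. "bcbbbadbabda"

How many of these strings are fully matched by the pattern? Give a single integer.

1 → no match
2 → no match
3 → no match
4 → no match
5 → no match
6 → no match
Total matched: 0

0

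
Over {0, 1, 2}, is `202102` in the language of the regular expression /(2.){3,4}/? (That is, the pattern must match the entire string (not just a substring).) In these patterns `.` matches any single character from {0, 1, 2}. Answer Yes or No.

No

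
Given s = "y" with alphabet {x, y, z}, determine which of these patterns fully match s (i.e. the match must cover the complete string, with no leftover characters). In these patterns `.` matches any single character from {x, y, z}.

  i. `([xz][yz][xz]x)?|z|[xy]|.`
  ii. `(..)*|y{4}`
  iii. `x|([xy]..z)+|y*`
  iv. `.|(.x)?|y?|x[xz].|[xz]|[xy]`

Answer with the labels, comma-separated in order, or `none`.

i → match
ii → no match
iii → match
iv → match

i, iii, iv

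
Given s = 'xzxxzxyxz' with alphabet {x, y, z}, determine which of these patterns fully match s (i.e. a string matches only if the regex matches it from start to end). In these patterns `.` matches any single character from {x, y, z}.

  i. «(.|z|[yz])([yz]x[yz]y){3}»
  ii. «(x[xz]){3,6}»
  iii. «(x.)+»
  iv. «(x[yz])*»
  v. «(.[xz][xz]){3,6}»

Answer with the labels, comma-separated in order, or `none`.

v

i → no match — must end with 'y'
ii → no match
iii → no match
iv → no match
v → match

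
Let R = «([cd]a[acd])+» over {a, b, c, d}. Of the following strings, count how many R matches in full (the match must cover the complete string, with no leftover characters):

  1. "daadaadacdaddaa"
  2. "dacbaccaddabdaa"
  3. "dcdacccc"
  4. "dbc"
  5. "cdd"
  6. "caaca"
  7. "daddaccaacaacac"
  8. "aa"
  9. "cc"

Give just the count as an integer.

2

1 → match
2 → no match
3. "dcdacccc" → no match
4. "dbc" → no match
5. "cdd" → no match
6. "caaca" → no match
7 → match
8. "aa" → no match
9. "cc" → no match
Total matched: 2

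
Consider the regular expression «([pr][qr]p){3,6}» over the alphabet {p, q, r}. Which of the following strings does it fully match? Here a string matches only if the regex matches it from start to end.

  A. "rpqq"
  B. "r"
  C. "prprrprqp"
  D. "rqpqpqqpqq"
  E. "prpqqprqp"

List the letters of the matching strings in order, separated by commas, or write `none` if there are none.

A. "rpqq" → no match — must end with "p"
B. "r" → no match — must end with "p"
C. "prprrprqp" → match
D. "rqpqpqqpqq" → no match — must end with "p"
E. "prpqqprqp" → no match

C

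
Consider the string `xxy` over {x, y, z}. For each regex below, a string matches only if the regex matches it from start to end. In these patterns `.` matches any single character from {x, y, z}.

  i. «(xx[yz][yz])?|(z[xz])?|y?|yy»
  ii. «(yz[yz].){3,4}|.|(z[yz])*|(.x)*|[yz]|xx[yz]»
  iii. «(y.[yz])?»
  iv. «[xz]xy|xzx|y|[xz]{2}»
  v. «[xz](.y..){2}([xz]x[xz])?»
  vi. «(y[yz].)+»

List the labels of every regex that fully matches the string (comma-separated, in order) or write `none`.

ii, iv

i → no match
ii → match
iii → no match
iv → match
v → no match
vi → no match — must start with `y`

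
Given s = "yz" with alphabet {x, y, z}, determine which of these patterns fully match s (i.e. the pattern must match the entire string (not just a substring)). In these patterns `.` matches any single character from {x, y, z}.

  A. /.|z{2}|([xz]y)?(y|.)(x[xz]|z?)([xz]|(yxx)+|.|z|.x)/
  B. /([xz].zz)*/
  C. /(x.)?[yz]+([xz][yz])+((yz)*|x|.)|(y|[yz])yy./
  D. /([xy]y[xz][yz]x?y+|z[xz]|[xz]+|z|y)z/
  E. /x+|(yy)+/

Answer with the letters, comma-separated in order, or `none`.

A, D

A → match
B → no match
C → no match
D → match
E → no match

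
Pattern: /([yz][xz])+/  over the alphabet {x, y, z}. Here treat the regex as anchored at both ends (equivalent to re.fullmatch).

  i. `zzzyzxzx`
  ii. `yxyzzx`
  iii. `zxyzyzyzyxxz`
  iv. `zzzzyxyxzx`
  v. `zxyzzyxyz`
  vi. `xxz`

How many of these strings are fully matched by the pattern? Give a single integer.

2

i → no match
ii → match
iii → no match
iv → match
v → no match
vi → no match
Total matched: 2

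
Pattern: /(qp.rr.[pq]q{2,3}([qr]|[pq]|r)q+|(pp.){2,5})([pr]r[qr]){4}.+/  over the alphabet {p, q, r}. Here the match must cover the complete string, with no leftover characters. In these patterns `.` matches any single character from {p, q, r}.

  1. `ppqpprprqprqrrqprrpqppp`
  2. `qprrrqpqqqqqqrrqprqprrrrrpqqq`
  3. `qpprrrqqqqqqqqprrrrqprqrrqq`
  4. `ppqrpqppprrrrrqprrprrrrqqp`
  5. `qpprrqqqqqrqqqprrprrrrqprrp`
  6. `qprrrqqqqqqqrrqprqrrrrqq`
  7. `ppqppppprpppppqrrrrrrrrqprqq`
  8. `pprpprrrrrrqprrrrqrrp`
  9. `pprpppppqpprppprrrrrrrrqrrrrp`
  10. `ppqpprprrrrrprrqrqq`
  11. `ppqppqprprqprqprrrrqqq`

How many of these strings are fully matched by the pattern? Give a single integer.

1 → match
2 → match
3 → match
4 → no match
5 → match
6 → no match
7 → match
8 → match
9 → match
10 → no match
11 → no match
Total matched: 7

7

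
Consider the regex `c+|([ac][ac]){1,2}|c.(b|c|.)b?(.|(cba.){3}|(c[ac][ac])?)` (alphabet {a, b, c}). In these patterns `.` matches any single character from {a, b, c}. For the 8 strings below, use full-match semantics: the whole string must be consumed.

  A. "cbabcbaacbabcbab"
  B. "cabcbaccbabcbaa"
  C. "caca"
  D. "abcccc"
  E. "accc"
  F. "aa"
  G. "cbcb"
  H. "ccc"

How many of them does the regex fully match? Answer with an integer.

A → match
B → match
C → match
D → no match
E → match
F → match
G → match
H → match
Total matched: 7

7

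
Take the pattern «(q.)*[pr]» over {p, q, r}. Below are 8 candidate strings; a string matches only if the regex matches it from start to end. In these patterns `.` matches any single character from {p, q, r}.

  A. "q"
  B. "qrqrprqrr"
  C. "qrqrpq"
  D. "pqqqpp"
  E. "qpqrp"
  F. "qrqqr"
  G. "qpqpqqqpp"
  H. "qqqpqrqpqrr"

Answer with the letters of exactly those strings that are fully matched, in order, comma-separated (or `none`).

A → no match
B → no match
C → no match
D → no match
E → match
F → match
G → match
H → match

E, F, G, H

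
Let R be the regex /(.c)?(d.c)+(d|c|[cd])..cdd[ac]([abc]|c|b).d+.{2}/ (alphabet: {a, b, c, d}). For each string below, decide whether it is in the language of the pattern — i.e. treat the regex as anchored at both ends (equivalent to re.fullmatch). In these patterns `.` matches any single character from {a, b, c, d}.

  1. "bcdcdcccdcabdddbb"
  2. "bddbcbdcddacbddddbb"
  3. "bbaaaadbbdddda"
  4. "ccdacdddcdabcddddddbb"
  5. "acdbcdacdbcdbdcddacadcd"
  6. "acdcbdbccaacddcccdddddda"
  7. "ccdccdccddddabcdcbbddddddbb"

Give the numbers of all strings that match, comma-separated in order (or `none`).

5

1 → no match
2 → no match
3 → no match
4 → no match
5 → match
6 → no match
7 → no match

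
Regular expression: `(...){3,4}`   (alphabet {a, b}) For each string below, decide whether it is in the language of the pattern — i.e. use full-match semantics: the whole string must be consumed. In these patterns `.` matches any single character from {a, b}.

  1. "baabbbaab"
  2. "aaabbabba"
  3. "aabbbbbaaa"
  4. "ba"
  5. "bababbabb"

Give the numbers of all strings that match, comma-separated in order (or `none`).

1. "baabbbaab" → match
2. "aaabbabba" → match
3. "aabbbbbaaa" → no match
4. "ba" → no match
5. "bababbabb" → match

1, 2, 5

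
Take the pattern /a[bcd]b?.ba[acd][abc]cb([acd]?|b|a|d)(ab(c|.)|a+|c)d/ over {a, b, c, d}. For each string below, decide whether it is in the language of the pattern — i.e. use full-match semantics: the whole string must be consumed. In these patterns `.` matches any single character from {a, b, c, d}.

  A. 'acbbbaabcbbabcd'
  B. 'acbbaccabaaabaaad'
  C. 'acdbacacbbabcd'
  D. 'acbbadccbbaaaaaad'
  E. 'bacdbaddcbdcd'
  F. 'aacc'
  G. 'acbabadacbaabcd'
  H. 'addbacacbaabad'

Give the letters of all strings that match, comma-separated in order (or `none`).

A, C, D, G, H

A → match
B → no match
C → match
D → match
E → no match — must start with 'a'
F → no match — must end with 'd'
G → match
H → match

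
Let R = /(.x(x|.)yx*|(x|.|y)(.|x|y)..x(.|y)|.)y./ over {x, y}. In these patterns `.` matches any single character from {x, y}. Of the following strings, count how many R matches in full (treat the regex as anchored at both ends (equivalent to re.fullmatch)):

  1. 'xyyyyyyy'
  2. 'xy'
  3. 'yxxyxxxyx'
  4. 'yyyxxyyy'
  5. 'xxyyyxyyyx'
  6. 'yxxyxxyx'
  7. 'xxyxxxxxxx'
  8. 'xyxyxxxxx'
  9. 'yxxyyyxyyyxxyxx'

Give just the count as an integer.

3

1 → no match
2 → no match
3 → match
4 → match
5 → no match
6 → match
7 → no match
8 → no match
9 → no match
Total matched: 3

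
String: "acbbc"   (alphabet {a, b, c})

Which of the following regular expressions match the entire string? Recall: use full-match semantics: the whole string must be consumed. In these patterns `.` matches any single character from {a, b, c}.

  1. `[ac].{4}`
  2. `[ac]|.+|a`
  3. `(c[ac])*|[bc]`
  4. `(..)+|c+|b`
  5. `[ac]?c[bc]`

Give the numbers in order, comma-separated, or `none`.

1, 2

1 → match
2 → match
3 → no match
4 → no match
5 → no match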